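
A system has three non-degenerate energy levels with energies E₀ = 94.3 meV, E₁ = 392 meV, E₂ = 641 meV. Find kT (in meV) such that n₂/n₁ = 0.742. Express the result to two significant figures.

n₂/n₁ = exp[−(E₂−E₁)/kT] = 0.742.
⇒ (E₂−E₁)/kT = ln(1/0.742) = ln(1.348) = 0.2986.
kT = 249 meV / 0.2986 = 830 meV.

830 meV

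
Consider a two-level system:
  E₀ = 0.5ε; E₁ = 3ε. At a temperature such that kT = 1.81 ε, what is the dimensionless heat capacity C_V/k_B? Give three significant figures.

Eᵢ/kT = 0.27624, 1.6575.
Z = Σ e^(−Eᵢ/kT) = e^(−0.27624) + e^(−1.6575) = 0.75863 + 0.19061 = 0.94924.
⟨E⟩ = 1.0020 ε, ⟨E²⟩ = 2.0070 ε².
C_V/k_B = (⟨E²⟩ − ⟨E⟩²)/(kT)² = (2.0070 − 1.0040)/3.2761 = 0.306.

0.306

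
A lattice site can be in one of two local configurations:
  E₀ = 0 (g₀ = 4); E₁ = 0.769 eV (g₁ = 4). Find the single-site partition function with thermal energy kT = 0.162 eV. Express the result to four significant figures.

Eᵢ/kT = 0, 4.74691.
Z = Σ gᵢe^(−Eᵢ/kT) = 4·e^(−0) + 4·e^(−4.74691) = 4.00000 + 0.0347139 = 4.03471.

Z = 4.035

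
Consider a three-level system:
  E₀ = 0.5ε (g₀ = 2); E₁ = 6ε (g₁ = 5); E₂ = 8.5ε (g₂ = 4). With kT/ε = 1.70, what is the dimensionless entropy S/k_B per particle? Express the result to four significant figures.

Eᵢ/kT = 0.294118, 3.52941, 5.00000.
Z = Σ gᵢe^(−Eᵢ/kT) = 2·e^(−0.294118) + 5·e^(−3.52941) + 4·e^(−5.00000) = 1.49038 + 0.146611 + 0.0269518 = 1.66394.
⟨E⟩ = Σ EᵢPᵢ = 1.11419 ε.
S/k_B = ln Z + ⟨E⟩/kT = ln(1.66394) + 1.11419/1.70 = 0.509188 + 0.655406 = 1.165.

1.165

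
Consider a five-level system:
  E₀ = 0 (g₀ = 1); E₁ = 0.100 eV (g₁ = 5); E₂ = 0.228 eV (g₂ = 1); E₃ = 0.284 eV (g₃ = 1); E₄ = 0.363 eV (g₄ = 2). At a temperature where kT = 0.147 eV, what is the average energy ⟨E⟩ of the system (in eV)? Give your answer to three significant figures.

Eᵢ/kT = 0, 0.68027, 1.5510, 1.9320, 2.4694.
Z = Σ gᵢe^(−Eᵢ/kT) = 1·e^(−0) + 5·e^(−0.68027) + 1·e^(−1.5510) + 1·e^(−1.9320) + 2·e^(−2.4694) = 1.0000 + 2.5324 + 0.21204 + 0.14486 + 0.16927 = 4.0586.
⟨E⟩ = Σ Eᵢ gᵢe^(−Eᵢ/kT) / Z = (0·1.0000 + 0.100·2.5324 + 0.228·0.21204 + 0.284·0.14486 + 0.363·0.16927) / 4.0586 = 0.0996 eV.

0.0996 eV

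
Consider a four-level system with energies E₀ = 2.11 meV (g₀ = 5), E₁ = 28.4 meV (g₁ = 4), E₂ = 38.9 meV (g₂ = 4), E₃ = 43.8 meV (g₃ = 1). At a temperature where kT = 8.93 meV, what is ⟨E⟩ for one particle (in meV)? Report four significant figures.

Eᵢ/kT = 0.236282, 3.18029, 4.35610, 4.90482.
Z = Σ gᵢe^(−Eᵢ/kT) = 5·e^(−0.236282) + 4·e^(−3.18029) + 4·e^(−4.35610) + 1·e^(−4.90482) = 3.94779 + 0.166294 + 0.0513133 + 0.00741078 = 4.17281.
⟨E⟩ = Σ Eᵢ gᵢe^(−Eᵢ/kT) / Z = (2.11·3.94779 + 28.4·0.166294 + 38.9·0.0513133 + 43.8·0.00741078) / 4.17281 = 3.684 meV.

3.684 meV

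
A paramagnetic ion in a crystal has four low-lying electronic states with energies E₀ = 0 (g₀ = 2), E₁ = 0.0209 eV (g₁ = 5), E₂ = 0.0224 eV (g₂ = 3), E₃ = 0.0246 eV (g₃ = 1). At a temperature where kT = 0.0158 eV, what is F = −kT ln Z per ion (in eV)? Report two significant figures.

Eᵢ/kT = 0, 1.323, 1.418, 1.557.
Z = Σ gᵢe^(−Eᵢ/kT) = 2·e^(−0) + 5·e^(−1.323) + 3·e^(−1.418) + 1·e^(−1.557) = 2.000 + 1.332 + 0.7266 + 0.2108 = 4.269.
F = −kT ln Z = −0.0158 × ln(4.269) = −0.0158 × 1.451 = -0.023 eV.

-0.023 eV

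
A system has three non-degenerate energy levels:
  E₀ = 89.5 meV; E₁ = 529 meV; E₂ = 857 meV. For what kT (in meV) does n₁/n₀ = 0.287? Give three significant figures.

352 meV

n₁/n₀ = exp[−(E₁−E₀)/kT] = 0.287.
⇒ (E₁−E₀)/kT = ln(1/0.287) = ln(3.4843) = 1.2483.
kT = 439.5 meV / 1.2483 = 352 meV.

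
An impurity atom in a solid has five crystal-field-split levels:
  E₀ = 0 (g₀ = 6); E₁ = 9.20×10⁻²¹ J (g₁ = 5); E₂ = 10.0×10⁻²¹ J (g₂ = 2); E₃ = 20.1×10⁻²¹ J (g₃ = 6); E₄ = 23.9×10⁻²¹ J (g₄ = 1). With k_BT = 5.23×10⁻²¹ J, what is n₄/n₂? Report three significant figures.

0.0351

n₄/n₂ = (g₄/g₂) exp[−(E₄−E₂)/kT] = (1/2) × exp(−(13.9 ×10⁻²¹ J)/(5.23 ×10⁻²¹ J)) = (1/2) × exp(-2.6577) = 0.0351.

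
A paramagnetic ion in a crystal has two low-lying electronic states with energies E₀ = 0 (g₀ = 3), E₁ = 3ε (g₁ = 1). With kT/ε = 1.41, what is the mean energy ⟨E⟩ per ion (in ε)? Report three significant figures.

0.115 ε

Eᵢ/kT = 0, 2.1277.
Z = Σ gᵢe^(−Eᵢ/kT) = 3·e^(−0) + 1·e^(−2.1277) = 3.0000 + 0.11911 = 3.1191.
⟨E⟩ = Σ Eᵢ gᵢe^(−Eᵢ/kT) / Z = (0·3.0000 + 3·0.11911) / 3.1191 = 0.115 ε.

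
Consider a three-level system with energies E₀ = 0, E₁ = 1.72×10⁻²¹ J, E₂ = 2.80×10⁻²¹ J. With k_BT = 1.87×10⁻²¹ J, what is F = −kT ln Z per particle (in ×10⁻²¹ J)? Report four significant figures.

-0.9048 ×10⁻²¹ J

Eᵢ/kT = 0, 0.919786, 1.49733.
Z = Σ e^(−Eᵢ/kT) = e^(−0) + e^(−0.919786) + e^(−1.49733) = 1.00000 + 0.398604 + 0.223727 = 1.62233.
F = −kT ln Z = −1.87 × ln(1.62233) = −1.87 × 0.483863 = -0.9048 ×10⁻²¹ J.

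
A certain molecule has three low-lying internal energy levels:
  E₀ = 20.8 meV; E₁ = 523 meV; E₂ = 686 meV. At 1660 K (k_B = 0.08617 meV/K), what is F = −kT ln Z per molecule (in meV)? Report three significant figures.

15.3 meV

k_BT = 0.08617 × 1660 K = 143.04 meV.
Eᵢ/kT = 0.14541, 3.6563, 4.7959.
Z = Σ e^(−Eᵢ/kT) = e^(−0.14541) + e^(−3.6563) + e^(−4.7959) = 0.86467 + 0.025828 + 0.0082636 = 0.89876.
F = −kT ln Z = −143.04 × ln(0.89876) = −143.04 × -0.10674 = 15.3 meV.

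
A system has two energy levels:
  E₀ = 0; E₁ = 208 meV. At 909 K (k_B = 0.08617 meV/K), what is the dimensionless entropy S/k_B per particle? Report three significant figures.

0.242

k_BT = 0.08617 × 909 K = 78.329 meV.
Eᵢ/kT = 0, 2.6555.
Z = Σ e^(−Eᵢ/kT) = e^(−0) + e^(−2.6555) = 1.0000 + 0.070264 = 1.0703.
⟨E⟩ = Σ EᵢPᵢ = 13.655 meV.
S/k_B = ln Z + ⟨E⟩/kT = ln(1.0703) + 13.655/78.329 = 0.067939 + 0.17433 = 0.242.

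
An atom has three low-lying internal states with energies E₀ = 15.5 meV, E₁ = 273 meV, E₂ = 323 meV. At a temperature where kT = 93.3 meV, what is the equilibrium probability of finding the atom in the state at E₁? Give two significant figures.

Eᵢ/kT = 0.1661, 2.926, 3.462.
Z = Σ e^(−Eᵢ/kT) = e^(−0.1661) + e^(−2.926) + e^(−3.462) = 0.8470 + 0.05361 + 0.03137 = 0.9320.
P₁ = e^(−E₁/kT) / Z = 0.05361/0.9320 = 0.058.

0.058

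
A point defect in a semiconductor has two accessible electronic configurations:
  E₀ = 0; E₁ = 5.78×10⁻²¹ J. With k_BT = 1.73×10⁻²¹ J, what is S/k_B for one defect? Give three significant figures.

Eᵢ/kT = 0, 3.3410.
Z = Σ e^(−Eᵢ/kT) = e^(−0) + e^(−3.3410) = 1.0000 + 0.035402 = 1.0354.
⟨E⟩ = Σ EᵢPᵢ = 0.19763 ×10⁻²¹ J.
S/k_B = ln Z + ⟨E⟩/kT = ln(1.0354) + 0.19763/1.73 = 0.034788 + 0.11424 = 0.149.

0.149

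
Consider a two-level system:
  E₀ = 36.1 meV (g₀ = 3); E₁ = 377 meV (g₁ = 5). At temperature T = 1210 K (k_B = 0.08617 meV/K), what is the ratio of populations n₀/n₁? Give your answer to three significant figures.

15.8

k_BT = 0.08617 × 1210 K = 104.27 meV.
n₀/n₁ = (g₀/g₁) exp[−(E₀−E₁)/kT] = (3/5) × exp(−(-340.9 meV)/(104.27 meV)) = (3/5) × exp(3.2694) = 15.8.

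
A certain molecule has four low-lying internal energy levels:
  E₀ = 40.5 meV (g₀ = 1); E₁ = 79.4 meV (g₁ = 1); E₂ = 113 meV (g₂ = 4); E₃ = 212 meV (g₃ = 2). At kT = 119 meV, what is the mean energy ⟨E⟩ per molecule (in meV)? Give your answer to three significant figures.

102 meV

Eᵢ/kT = 0.34034, 0.66723, 0.94958, 1.7815.
Z = Σ gᵢe^(−Eᵢ/kT) = 1·e^(−0.34034) + 1·e^(−0.66723) + 4·e^(−0.94958) + 2·e^(−1.7815) = 0.71153 + 0.51313 + 1.5476 + 0.33677 = 3.1090.
⟨E⟩ = Σ Eᵢ gᵢe^(−Eᵢ/kT) / Z = (40.5·0.71153 + 79.4·0.51313 + 113·1.5476 + 212·0.33677) / 3.1090 = 102 meV.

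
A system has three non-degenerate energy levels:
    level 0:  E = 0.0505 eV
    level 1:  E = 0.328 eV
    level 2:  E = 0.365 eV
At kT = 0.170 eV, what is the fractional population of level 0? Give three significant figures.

0.739

Eᵢ/kT = 0.29706, 1.9294, 2.1471.
Z = Σ e^(−Eᵢ/kT) = e^(−0.29706) + e^(−1.9294) + e^(−2.1471) = 0.74300 + 0.14524 + 0.11682 = 1.0051.
P₀ = e^(−E₀/kT) / Z = 0.74300/1.0051 = 0.739.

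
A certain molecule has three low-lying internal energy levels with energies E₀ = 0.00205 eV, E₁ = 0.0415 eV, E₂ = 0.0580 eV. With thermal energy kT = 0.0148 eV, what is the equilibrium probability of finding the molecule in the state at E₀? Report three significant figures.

0.915

Eᵢ/kT = 0.13851, 2.8041, 3.9189.
Z = Σ e^(−Eᵢ/kT) = e^(−0.13851) + e^(−2.8041) + e^(−3.9189) = 0.87065 + 0.060561 + 0.019863 = 0.95107.
P₀ = e^(−E₀/kT) / Z = 0.87065/0.95107 = 0.915.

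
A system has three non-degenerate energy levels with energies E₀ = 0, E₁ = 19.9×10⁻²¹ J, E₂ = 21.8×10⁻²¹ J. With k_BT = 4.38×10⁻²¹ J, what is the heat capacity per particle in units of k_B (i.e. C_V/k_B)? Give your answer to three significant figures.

0.377

Eᵢ/kT = 0, 4.5434, 4.9772.
Z = Σ e^(−Eᵢ/kT) = e^(−0) + e^(−4.5434) + e^(−4.9772) = 1.0000 + 0.010637 + 0.0068933 = 1.0175.
⟨E⟩ = 0.35573, ⟨E²⟩ = 7.3595.
C_V/k_B = (⟨E²⟩ − ⟨E⟩²)/(kT)² = (7.3595 − 0.12654)/19.184 = 0.377.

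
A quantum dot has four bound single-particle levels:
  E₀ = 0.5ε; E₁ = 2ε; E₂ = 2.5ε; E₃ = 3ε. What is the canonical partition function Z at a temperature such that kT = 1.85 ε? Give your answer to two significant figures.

Eᵢ/kT = 0.2703, 1.081, 1.351, 1.622.
Z = Σ e^(−Eᵢ/kT) = e^(−0.2703) + e^(−1.081) + e^(−1.351) + e^(−1.622) = 0.7632 + 0.3393 + 0.2590 + 0.1975 = 1.559.

Z = 1.6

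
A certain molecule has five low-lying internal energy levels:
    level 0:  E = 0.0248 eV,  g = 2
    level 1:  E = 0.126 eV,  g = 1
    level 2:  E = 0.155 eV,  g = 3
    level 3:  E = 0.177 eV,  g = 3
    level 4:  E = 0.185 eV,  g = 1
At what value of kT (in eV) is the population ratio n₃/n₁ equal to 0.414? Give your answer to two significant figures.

n₃/n₁ = (g₃/g₁) exp[−(E₃−E₁)/kT] = 0.414.
⇒ (E₃−E₁)/kT = ln((3/1)/0.414) = ln(7.246) = 1.980.
kT = 0.051 eV / 1.980 = 0.026 eV.

0.026 eV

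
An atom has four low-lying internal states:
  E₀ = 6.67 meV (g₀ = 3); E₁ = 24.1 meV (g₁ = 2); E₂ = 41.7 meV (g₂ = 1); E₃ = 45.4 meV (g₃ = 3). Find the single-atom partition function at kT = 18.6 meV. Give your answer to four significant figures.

Z = 3.011

Eᵢ/kT = 0.358602, 1.29570, 2.24194, 2.44086.
Z = Σ gᵢe^(−Eᵢ/kT) = 3·e^(−0.358602) + 2·e^(−1.29570) + 1·e^(−2.24194) + 3·e^(−2.44086) = 2.09596 + 0.547412 + 0.106252 + 0.261258 = 3.01088.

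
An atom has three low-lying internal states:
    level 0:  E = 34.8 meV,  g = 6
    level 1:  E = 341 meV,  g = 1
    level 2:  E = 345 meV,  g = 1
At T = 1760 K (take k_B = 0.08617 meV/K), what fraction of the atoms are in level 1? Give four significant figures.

0.02120

k_BT = 0.08617 × 1760 K = 151.659 meV.
Eᵢ/kT = 0.229462, 2.24847, 2.27484.
Z = Σ gᵢe^(−Eᵢ/kT) = 6·e^(−0.229462) + 1·e^(−2.24847) + 1·e^(−2.27484) = 4.76977 + 0.105561 + 0.102813 = 4.97814.
P₁ = g₁ e^(−E₁/kT) / Z = 0.105561/4.97814 = 0.02120.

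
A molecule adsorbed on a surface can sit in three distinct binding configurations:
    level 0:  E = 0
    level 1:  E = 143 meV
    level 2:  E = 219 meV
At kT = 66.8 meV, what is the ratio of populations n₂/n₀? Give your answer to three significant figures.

n₂/n₀ = exp[−(E₂−E₀)/kT] = exp(−(219 meV)/(66.8 meV)) = exp(-3.2784) = 0.0377.

0.0377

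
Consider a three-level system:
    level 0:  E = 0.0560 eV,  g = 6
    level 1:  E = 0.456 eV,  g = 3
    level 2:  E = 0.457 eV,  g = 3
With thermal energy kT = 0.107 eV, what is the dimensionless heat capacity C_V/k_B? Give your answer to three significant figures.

0.317

Eᵢ/kT = 0.52336, 4.2617, 4.2710.
Z = Σ gᵢe^(−Eᵢ/kT) = 6·e^(−0.52336) + 3·e^(−4.2617) + 3·e^(−4.2710) = 3.5552 + 0.042295 + 0.041903 = 3.6394.
⟨E⟩ = 0.065266 eV, ⟨E²⟩ = 0.0078846 eV².
C_V/k_B = (⟨E²⟩ − ⟨E⟩²)/(kT)² = (0.0078846 − 0.0042597)/0.011449 = 0.317.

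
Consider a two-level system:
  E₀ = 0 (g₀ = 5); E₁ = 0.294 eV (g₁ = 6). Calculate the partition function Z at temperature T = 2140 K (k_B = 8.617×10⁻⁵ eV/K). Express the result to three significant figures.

k_BT = 8.617×10⁻⁵ × 2140 K = 0.18440 eV.
Eᵢ/kT = 0, 1.5944.
Z = Σ gᵢe^(−Eᵢ/kT) = 5·e^(−0) + 6·e^(−1.5944) = 5.0000 + 1.2182 = 6.2182.

Z = 6.22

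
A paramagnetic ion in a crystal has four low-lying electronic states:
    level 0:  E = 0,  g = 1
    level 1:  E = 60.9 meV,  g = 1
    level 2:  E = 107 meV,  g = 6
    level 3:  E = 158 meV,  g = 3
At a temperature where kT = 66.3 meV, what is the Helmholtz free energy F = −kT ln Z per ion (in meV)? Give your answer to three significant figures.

-69.9 meV

Eᵢ/kT = 0, 0.91855, 1.6139, 2.3831.
Z = Σ gᵢe^(−Eᵢ/kT) = 1·e^(−0) + 1·e^(−0.91855) + 6·e^(−1.6139) + 3·e^(−2.3831) = 1.0000 + 0.39910 + 1.1947 + 0.27679 = 2.8706.
F = −kT ln Z = −66.3 × ln(2.8706) = −66.3 × 1.0545 = -69.9 meV.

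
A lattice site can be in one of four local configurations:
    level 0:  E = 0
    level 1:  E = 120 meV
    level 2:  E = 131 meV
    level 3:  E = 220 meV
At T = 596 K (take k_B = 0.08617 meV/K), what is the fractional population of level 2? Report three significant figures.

k_BT = 0.08617 × 596 K = 51.357 meV.
Eᵢ/kT = 0, 2.3366, 2.5508, 4.2837.
Z = Σ e^(−Eᵢ/kT) = e^(−0) + e^(−2.3366) + e^(−2.5508) + e^(−4.2837) = 1.0000 + 0.096656 + 0.078019 + 0.013792 = 1.1885.
P₂ = e^(−E₂/kT) / Z = 0.078019/1.1885 = 0.0656.

0.0656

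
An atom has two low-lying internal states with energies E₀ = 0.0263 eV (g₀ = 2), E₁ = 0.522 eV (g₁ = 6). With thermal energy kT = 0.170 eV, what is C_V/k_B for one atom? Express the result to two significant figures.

1.0

Eᵢ/kT = 0.1547, 3.071.
Z = Σ gᵢe^(−Eᵢ/kT) = 2·e^(−0.1547) + 6·e^(−3.071) = 1.713 + 0.2782 = 1.991.
⟨E⟩ = 0.09557 eV, ⟨E²⟩ = 0.03867 eV².
C_V/k_B = (⟨E²⟩ − ⟨E⟩²)/(kT)² = (0.03867 − 0.009134)/0.02890 = 1.0.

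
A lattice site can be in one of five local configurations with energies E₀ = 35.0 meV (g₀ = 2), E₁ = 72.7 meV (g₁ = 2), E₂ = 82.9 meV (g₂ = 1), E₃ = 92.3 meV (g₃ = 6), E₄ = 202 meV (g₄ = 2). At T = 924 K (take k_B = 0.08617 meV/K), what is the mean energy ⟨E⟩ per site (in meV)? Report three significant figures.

75.5 meV

k_BT = 0.08617 × 924 K = 79.621 meV.
Eᵢ/kT = 0.43958, 0.91308, 1.0412, 1.1592, 2.5370.
Z = Σ gᵢe^(−Eᵢ/kT) = 2·e^(−0.43958) + 2·e^(−0.91308) + 1·e^(−1.0412) + 6·e^(−1.1592) + 2·e^(−2.5370) = 1.2886 + 0.80257 + 0.35303 + 1.8824 + 0.15821 = 4.4848.
⟨E⟩ = Σ Eᵢ gᵢe^(−Eᵢ/kT) / Z = (35.0·1.2886 + 72.7·0.80257 + 82.9·0.35303 + 92.3·1.8824 + 202·0.15821) / 4.4848 = 75.5 meV.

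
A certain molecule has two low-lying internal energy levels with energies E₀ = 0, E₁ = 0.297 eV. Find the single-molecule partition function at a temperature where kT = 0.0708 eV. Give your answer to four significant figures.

Eᵢ/kT = 0, 4.19492.
Z = Σ e^(−Eᵢ/kT) = e^(−0) + e^(−4.19492) = 1.00000 + 0.0150719 = 1.01507.

Z = 1.015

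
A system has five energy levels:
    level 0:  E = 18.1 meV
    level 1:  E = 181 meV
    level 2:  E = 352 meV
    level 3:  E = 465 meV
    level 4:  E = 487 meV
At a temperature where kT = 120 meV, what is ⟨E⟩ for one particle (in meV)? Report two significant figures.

Eᵢ/kT = 0.1508, 1.508, 2.933, 3.875, 4.058.
Z = Σ e^(−Eᵢ/kT) = e^(−0.1508) + e^(−1.508) + e^(−2.933) + e^(−3.875) + e^(−4.058) = 0.8600 + 0.2214 + 0.05324 + 0.02075 + 0.01728 = 1.173.
⟨E⟩ = Σ Eᵢ e^(−Eᵢ/kT) / Z = (18.1·0.8600 + 181·0.2214 + 352·0.05324 + 465·0.02075 + 487·0.01728) / 1.173 = 79 meV.

79 meV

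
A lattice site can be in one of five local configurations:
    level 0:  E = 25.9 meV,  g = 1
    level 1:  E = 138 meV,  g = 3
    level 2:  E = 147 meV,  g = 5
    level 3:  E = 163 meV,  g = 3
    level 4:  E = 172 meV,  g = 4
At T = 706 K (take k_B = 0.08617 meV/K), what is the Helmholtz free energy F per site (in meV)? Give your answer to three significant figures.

k_BT = 0.08617 × 706 K = 60.836 meV.
Eᵢ/kT = 0.42573, 2.2684, 2.4163, 2.6793, 2.8273.
Z = Σ gᵢe^(−Eᵢ/kT) = 1·e^(−0.42573) + 3·e^(−2.2684) + 5·e^(−2.4163) + 3·e^(−2.6793) + 4·e^(−2.8273) = 0.65329 + 0.31043 + 0.44626 + 0.20583 + 0.23669 = 1.8525.
F = −kT ln Z = −60.836 × ln(1.8525) = −60.836 × 0.61654 = -37.5 meV.

-37.5 meV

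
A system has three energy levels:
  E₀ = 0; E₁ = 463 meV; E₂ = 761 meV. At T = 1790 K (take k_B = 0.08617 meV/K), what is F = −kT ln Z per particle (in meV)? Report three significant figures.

k_BT = 0.08617 × 1790 K = 154.24 meV.
Eᵢ/kT = 0, 3.0018, 4.9339.
Z = Σ e^(−Eᵢ/kT) = e^(−0) + e^(−3.0018) + e^(−4.9339) = 1.0000 + 0.049698 + 0.0071984 = 1.0569.
F = −kT ln Z = −154.24 × ln(1.0569) = −154.24 × 0.055340 = -8.54 meV.

-8.54 meV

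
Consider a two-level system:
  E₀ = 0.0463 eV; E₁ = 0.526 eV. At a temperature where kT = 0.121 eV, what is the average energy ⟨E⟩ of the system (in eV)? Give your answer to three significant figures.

Eᵢ/kT = 0.38264, 4.3471.
Z = Σ e^(−Eᵢ/kT) = e^(−0.38264) + e^(−4.3471) = 0.68206 + 0.012944 = 0.69500.
⟨E⟩ = Σ Eᵢ e^(−Eᵢ/kT) / Z = (0.0463·0.68206 + 0.526·0.012944) / 0.69500 = 0.0552 eV.

0.0552 eV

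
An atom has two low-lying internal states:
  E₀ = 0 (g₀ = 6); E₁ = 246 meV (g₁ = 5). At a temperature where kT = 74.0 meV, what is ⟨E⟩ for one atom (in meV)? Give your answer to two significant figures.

Eᵢ/kT = 0, 3.324.
Z = Σ gᵢe^(−Eᵢ/kT) = 6·e^(−0) + 5·e^(−3.324) = 6.000 + 0.1800 = 6.180.
⟨E⟩ = Σ Eᵢ gᵢe^(−Eᵢ/kT) / Z = (0·6.000 + 246·0.1800) / 6.180 = 7.2 meV.

7.2 meV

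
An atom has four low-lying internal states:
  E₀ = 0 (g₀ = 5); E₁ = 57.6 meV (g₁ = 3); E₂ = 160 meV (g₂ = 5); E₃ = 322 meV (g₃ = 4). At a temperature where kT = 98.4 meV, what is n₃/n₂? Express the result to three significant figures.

n₃/n₂ = (g₃/g₂) exp[−(E₃−E₂)/kT] = (4/5) × exp(−(162 meV)/(98.4 meV)) = (4/5) × exp(-1.6463) = 0.154.

0.154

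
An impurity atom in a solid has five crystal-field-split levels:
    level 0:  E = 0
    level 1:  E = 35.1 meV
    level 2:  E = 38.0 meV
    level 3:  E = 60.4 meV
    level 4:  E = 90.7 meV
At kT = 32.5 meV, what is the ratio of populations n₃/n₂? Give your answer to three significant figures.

n₃/n₂ = exp[−(E₃−E₂)/kT] = exp(−(22.4 meV)/(32.5 meV)) = exp(-0.68923) = 0.502.

0.502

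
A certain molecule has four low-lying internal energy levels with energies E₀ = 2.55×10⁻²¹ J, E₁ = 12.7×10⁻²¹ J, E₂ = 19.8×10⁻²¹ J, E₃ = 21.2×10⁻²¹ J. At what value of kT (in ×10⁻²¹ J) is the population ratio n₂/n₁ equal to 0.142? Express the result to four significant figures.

n₂/n₁ = exp[−(E₂−E₁)/kT] = 0.142.
⇒ (E₂−E₁)/kT = ln(1/0.142) = ln(7.04225) = 1.95193.
kT = 7.1 ×10⁻²¹ J / 1.95193 = 3.637 ×10⁻²¹ J.

3.637 ×10⁻²¹ J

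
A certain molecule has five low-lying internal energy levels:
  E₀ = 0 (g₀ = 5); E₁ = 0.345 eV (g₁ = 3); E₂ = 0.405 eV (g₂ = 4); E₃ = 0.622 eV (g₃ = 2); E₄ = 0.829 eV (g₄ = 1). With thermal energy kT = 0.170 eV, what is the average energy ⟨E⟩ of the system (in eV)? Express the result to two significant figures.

Eᵢ/kT = 0, 2.029, 2.382, 3.659, 4.876.
Z = Σ gᵢe^(−Eᵢ/kT) = 5·e^(−0) + 3·e^(−2.029) + 4·e^(−2.382) + 2·e^(−3.659) + 1·e^(−4.876) = 5.000 + 0.3944 + 0.3695 + 0.05152 + 0.007627 = 5.823.
⟨E⟩ = Σ Eᵢ gᵢe^(−Eᵢ/kT) / Z = (0·5.000 + 0.345·0.3944 + 0.405·0.3695 + 0.622·0.05152 + 0.829·0.007627) / 5.823 = 0.056 eV.

0.056 eV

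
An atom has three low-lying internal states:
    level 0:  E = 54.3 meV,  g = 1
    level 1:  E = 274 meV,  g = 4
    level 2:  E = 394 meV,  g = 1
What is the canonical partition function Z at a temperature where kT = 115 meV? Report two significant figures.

Eᵢ/kT = 0.4722, 2.383, 3.426.
Z = Σ gᵢe^(−Eᵢ/kT) = 1·e^(−0.4722) + 4·e^(−2.383) + 1·e^(−3.426) = 0.6236 + 0.3691 + 0.03252 = 1.025.

Z = 1.0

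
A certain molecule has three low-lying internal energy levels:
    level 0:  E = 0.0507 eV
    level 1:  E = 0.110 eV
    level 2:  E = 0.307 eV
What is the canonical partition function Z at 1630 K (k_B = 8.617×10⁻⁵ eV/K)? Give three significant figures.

k_BT = 8.617×10⁻⁵ × 1630 K = 0.14046 eV.
Eᵢ/kT = 0.36096, 0.78314, 2.1857.
Z = Σ e^(−Eᵢ/kT) = e^(−0.36096) + e^(−0.78314) + e^(−2.1857) = 0.69701 + 0.45697 + 0.11240 = 1.2664.

Z = 1.27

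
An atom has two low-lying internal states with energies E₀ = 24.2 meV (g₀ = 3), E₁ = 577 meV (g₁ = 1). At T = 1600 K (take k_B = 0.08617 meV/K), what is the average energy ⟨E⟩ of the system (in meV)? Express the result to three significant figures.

k_BT = 0.08617 × 1600 K = 137.87 meV.
Eᵢ/kT = 0.17553, 4.1851.
Z = Σ gᵢe^(−Eᵢ/kT) = 3·e^(−0.17553) + 1·e^(−4.1851) = 2.5170 + 0.015221 = 2.5322.
⟨E⟩ = Σ Eᵢ gᵢe^(−Eᵢ/kT) / Z = (24.2·2.5170 + 577·0.015221) / 2.5322 = 27.5 meV.

27.5 meV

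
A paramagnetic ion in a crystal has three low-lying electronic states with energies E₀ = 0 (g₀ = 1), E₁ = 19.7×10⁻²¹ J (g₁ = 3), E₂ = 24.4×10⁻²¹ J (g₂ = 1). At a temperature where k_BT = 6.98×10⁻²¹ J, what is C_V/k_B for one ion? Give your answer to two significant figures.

Eᵢ/kT = 0, 2.822, 3.496.
Z = Σ gᵢe^(−Eᵢ/kT) = 1·e^(−0) + 3·e^(−2.822) + 1·e^(−3.496) = 1.000 + 0.1785 + 0.03032 = 1.209.
⟨E⟩ = 3.520, ⟨E²⟩ = 72.23.
C_V/k_B = (⟨E²⟩ − ⟨E⟩²)/(kT)² = (72.23 − 12.39)/48.72 = 1.2.

1.2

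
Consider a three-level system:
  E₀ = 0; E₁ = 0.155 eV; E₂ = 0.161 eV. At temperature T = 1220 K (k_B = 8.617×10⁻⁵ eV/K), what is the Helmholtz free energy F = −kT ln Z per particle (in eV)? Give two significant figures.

-0.039 eV

k_BT = 8.617×10⁻⁵ × 1220 K = 0.1051 eV.
Eᵢ/kT = 0, 1.475, 1.532.
Z = Σ e^(−Eᵢ/kT) = e^(−0) + e^(−1.475) + e^(−1.532) = 1.000 + 0.2288 + 0.2161 = 1.445.
F = −kT ln Z = −0.1051 × ln(1.445) = −0.1051 × 0.3681 = -0.039 eV.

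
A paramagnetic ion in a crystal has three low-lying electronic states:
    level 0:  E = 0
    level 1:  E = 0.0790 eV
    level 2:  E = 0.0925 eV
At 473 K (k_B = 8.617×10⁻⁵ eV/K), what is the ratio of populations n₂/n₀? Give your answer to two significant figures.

k_BT = 8.617×10⁻⁵ × 473 K = 0.04076 eV.
n₂/n₀ = exp[−(E₂−E₀)/kT] = exp(−(0.0925 eV)/(0.04076 eV)) = exp(-2.269) = 0.10.

0.10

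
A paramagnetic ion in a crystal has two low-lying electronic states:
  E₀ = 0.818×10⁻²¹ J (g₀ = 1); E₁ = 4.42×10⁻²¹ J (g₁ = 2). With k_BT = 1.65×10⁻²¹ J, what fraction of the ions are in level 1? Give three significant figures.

0.184

Eᵢ/kT = 0.49576, 2.6788.
Z = Σ gᵢe^(−Eᵢ/kT) = 1·e^(−0.49576) + 2·e^(−2.6788) = 0.60911 + 0.13729 = 0.74640.
P₁ = g₁ e^(−E₁/kT) / Z = 0.13729/0.74640 = 0.184.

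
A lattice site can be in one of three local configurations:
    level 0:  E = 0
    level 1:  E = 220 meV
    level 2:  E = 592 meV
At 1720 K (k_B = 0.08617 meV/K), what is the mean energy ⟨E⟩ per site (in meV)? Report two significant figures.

k_BT = 0.08617 × 1720 K = 148.2 meV.
Eᵢ/kT = 0, 1.484, 3.995.
Z = Σ e^(−Eᵢ/kT) = e^(−0) + e^(−1.484) + e^(−3.995) = 1.000 + 0.2267 + 0.01841 = 1.245.
⟨E⟩ = Σ Eᵢ e^(−Eᵢ/kT) / Z = (0·1.000 + 220·0.2267 + 592·0.01841) / 1.245 = 49 meV.

49 meV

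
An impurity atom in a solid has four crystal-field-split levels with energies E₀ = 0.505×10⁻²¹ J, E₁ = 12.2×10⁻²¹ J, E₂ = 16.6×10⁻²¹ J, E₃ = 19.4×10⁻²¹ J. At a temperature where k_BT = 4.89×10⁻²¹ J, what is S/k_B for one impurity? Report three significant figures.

0.507

Eᵢ/kT = 0.10327, 2.4949, 3.3947, 3.9673.
Z = Σ e^(−Eᵢ/kT) = e^(−0.10327) + e^(−2.4949) + e^(−3.3947) + e^(−3.9673) = 0.90188 + 0.082505 + 0.033551 + 0.018924 = 1.0369.
⟨E⟩ = Σ EᵢPᵢ = 2.3012 ×10⁻²¹ J.
S/k_B = ln Z + ⟨E⟩/kT = ln(1.0369) + 2.3012/4.89 = 0.036235 + 0.47059 = 0.507.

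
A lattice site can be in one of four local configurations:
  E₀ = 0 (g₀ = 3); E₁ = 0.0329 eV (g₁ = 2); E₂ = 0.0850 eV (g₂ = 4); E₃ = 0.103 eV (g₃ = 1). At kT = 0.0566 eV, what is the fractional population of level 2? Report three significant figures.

Eᵢ/kT = 0, 0.58127, 1.5018, 1.8198.
Z = Σ gᵢe^(−Eᵢ/kT) = 3·e^(−0) + 2·e^(−0.58127) + 4·e^(−1.5018) + 1·e^(−1.8198) = 3.0000 + 1.1184 + 0.89092 + 0.16206 = 5.1714.
P₂ = g₂ e^(−E₂/kT) / Z = 0.89092/5.1714 = 0.172.

0.172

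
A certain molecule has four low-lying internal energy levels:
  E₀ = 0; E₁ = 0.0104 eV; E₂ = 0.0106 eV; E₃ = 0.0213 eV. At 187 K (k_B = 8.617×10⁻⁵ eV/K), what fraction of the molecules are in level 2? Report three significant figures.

k_BT = 8.617×10⁻⁵ × 187 K = 0.016114 eV.
Eᵢ/kT = 0, 0.64540, 0.65781, 1.3218.
Z = Σ e^(−Eᵢ/kT) = e^(−0) + e^(−0.64540) + e^(−0.65781) + e^(−1.3218) = 1.0000 + 0.52445 + 0.51798 + 0.26665 = 2.3091.
P₂ = e^(−E₂/kT) / Z = 0.51798/2.3091 = 0.224.

0.224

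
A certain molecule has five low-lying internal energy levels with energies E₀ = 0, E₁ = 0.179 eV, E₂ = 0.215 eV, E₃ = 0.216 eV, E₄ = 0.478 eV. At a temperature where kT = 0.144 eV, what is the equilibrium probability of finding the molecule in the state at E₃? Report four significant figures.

0.1259

Eᵢ/kT = 0, 1.24306, 1.49306, 1.50000, 3.31944.
Z = Σ e^(−Eᵢ/kT) = e^(−0) + e^(−1.24306) + e^(−1.49306) + e^(−1.50000) + e^(−3.31944) = 1.00000 + 0.288500 + 0.224684 + 0.223130 + 0.0361731 = 1.77249.
P₃ = e^(−E₃/kT) / Z = 0.223130/1.77249 = 0.1259.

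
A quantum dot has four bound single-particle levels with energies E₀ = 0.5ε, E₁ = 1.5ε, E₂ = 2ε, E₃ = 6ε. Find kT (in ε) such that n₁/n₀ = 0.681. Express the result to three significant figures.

n₁/n₀ = exp[−(E₁−E₀)/kT] = 0.681.
⇒ (E₁−E₀)/kT = ln(1/0.681) = ln(1.4684) = 0.38417.
kT = 1.0ε / 0.38417 = 2.60 ε.

2.60 ε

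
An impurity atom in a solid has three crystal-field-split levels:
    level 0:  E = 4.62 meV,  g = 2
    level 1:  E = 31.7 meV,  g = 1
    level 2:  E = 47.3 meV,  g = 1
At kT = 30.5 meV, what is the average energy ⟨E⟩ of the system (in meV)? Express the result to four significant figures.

Eᵢ/kT = 0.151475, 1.03934, 1.55082.
Z = Σ gᵢe^(−Eᵢ/kT) = 2·e^(−0.151475) + 1·e^(−1.03934) + 1·e^(−1.55082) = 1.71888 + 0.353688 + 0.212074 = 2.28464.
⟨E⟩ = Σ Eᵢ gᵢe^(−Eᵢ/kT) / Z = (4.62·1.71888 + 31.7·0.353688 + 47.3·0.212074) / 2.28464 = 12.77 meV.

12.77 meV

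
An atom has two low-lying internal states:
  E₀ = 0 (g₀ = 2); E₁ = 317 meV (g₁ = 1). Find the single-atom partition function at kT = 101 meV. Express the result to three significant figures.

Z = 2.04

Eᵢ/kT = 0, 3.1386.
Z = Σ gᵢe^(−Eᵢ/kT) = 2·e^(−0) + 1·e^(−3.1386) = 2.0000 + 0.043343 = 2.0433.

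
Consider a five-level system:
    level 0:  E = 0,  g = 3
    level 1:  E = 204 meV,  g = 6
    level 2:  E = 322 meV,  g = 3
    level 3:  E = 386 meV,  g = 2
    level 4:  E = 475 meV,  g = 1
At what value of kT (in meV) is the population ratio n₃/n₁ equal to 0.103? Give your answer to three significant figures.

n₃/n₁ = (g₃/g₁) exp[−(E₃−E₁)/kT] = 0.103.
⇒ (E₃−E₁)/kT = ln((2/6)/0.103) = ln(3.2362) = 1.1744.
kT = 182 meV / 1.1744 = 155 meV.

155 meV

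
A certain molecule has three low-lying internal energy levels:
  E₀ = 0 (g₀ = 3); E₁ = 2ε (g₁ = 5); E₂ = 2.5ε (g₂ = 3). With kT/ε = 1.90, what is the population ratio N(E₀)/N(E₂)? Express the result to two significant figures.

n₀/n₂ = (g₀/g₂) exp[−(E₀−E₂)/kT] = (3/3) × exp(−(-2.5ε)/(1.90ε)) = (3/3) × exp(1.316) = 3.7.

3.7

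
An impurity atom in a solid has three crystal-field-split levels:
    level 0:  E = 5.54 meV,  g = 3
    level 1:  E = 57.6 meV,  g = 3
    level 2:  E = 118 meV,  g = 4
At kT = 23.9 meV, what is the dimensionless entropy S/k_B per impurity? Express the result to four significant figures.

Eᵢ/kT = 0.231799, 2.41004, 4.93724.
Z = Σ gᵢe^(−Eᵢ/kT) = 3·e^(−0.231799) + 3·e^(−2.41004) + 4·e^(−4.93724) = 2.37932 + 0.269435 + 0.0286975 = 2.67745.
⟨E⟩ = Σ EᵢPᵢ = 11.9842 meV.
S/k_B = ln Z + ⟨E⟩/kT = ln(2.67745) + 11.9842/23.9 = 0.984865 + 0.501431 = 1.486.

1.486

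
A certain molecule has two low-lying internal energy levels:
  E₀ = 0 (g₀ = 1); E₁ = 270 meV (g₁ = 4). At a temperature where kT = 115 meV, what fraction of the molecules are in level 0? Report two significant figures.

0.72

Eᵢ/kT = 0, 2.348.
Z = Σ gᵢe^(−Eᵢ/kT) = 1·e^(−0) + 4·e^(−2.348) = 1.000 + 0.3822 = 1.382.
P₀ = g₀ e^(−E₀/kT) / Z = 1.000/1.382 = 0.72.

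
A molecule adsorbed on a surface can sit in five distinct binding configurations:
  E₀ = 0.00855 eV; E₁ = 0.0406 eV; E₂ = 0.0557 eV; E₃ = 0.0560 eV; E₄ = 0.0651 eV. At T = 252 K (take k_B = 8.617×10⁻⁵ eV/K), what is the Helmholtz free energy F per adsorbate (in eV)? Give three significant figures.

-0.000671 eV

k_BT = 8.617×10⁻⁵ × 252 K = 0.021715 eV.
Eᵢ/kT = 0.39374, 1.8697, 2.5650, 2.5789, 2.9979.
Z = Σ e^(−Eᵢ/kT) = e^(−0.39374) + e^(−1.8697) + e^(−2.5650) + e^(−2.5789) + e^(−2.9979) = 0.67453 + 0.15417 + 0.076919 + 0.075857 + 0.049892 = 1.0314.
F = −kT ln Z = −0.021715 × ln(1.0314) = −0.021715 × 0.030917 = -0.000671 eV.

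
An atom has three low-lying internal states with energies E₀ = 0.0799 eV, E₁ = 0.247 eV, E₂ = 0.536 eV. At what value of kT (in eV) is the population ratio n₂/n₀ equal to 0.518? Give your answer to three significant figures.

0.693 eV

n₂/n₀ = exp[−(E₂−E₀)/kT] = 0.518.
⇒ (E₂−E₀)/kT = ln(1/0.518) = ln(1.9305) = 0.65778.
kT = 0.4561 eV / 0.65778 = 0.693 eV.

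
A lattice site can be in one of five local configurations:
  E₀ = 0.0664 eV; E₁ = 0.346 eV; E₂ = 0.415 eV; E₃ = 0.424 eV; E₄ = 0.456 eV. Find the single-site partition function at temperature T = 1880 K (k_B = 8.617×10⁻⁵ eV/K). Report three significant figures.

Z = 0.992

k_BT = 8.617×10⁻⁵ × 1880 K = 0.16200 eV.
Eᵢ/kT = 0.40988, 2.1358, 2.5617, 2.6173, 2.8148.
Z = Σ e^(−Eᵢ/kT) = e^(−0.40988) + e^(−2.1358) + e^(−2.5617) + e^(−2.6173) + e^(−2.8148) = 0.66373 + 0.11815 + 0.077173 + 0.073000 + 0.059917 = 0.99197.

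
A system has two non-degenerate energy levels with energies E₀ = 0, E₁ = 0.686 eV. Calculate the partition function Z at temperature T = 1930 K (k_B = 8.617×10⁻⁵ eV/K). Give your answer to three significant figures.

k_BT = 8.617×10⁻⁵ × 1930 K = 0.16631 eV.
Eᵢ/kT = 0, 4.1248.
Z = Σ e^(−Eᵢ/kT) = e^(−0) + e^(−4.1248) = 1.0000 + 0.016167 = 1.0162.

Z = 1.02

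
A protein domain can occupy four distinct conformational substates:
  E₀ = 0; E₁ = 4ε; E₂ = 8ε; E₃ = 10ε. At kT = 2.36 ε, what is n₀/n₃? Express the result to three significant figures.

n₀/n₃ = exp[−(E₀−E₃)/kT] = exp(−(-10ε)/(2.36ε)) = exp(4.2373) = 69.2.

69.2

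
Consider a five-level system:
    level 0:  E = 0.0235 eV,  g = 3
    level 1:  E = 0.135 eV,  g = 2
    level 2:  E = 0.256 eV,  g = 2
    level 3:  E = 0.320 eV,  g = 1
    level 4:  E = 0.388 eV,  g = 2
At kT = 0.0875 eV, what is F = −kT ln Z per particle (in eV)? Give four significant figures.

-0.09249 eV

Eᵢ/kT = 0.268571, 1.54286, 2.92571, 3.65714, 4.43429.
Z = Σ gᵢe^(−Eᵢ/kT) = 3·e^(−0.268571) + 2·e^(−1.54286) + 2·e^(−2.92571) + 1·e^(−3.65714) + 2·e^(−4.43429) = 2.29341 + 0.427538 + 0.107253 + 0.0258062 + 0.0237270 = 2.87773.
F = −kT ln Z = −0.0875 × ln(2.87773) = −0.0875 × 1.05700 = -0.09249 eV.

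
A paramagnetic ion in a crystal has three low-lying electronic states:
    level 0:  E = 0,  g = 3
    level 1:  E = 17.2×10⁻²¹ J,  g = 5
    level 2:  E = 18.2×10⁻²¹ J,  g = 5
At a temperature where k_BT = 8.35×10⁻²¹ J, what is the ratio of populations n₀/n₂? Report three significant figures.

n₀/n₂ = (g₀/g₂) exp[−(E₀−E₂)/kT] = (3/5) × exp(−(-18.2 ×10⁻²¹ J)/(8.35 ×10⁻²¹ J)) = (3/5) × exp(2.1796) = 5.31.

5.31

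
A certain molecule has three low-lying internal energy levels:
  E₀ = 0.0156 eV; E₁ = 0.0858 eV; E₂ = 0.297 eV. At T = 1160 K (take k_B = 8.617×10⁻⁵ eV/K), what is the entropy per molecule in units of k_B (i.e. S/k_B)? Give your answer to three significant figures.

0.774

k_BT = 8.617×10⁻⁵ × 1160 K = 0.099957 eV.
Eᵢ/kT = 0.15607, 0.85837, 2.9713.
Z = Σ e^(−Eᵢ/kT) = e^(−0.15607) + e^(−0.85837) + e^(−2.9713) = 0.85550 + 0.42385 + 0.051237 = 1.3306.
⟨E⟩ = Σ EᵢPᵢ = 0.048797 eV.
S/k_B = ln Z + ⟨E⟩/kT = ln(1.3306) + 0.048797/0.099957 = 0.28563 + 0.48818 = 0.774.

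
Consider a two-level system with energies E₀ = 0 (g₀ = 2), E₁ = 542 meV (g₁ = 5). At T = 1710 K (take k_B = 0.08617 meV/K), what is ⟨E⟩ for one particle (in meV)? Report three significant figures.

k_BT = 0.08617 × 1710 K = 147.35 meV.
Eᵢ/kT = 0, 3.6783.
Z = Σ gᵢe^(−Eᵢ/kT) = 2·e^(−0) + 5·e^(−3.6783) = 2.0000 + 0.12633 = 2.1263.
⟨E⟩ = Σ Eᵢ gᵢe^(−Eᵢ/kT) / Z = (0·2.0000 + 542·0.12633) / 2.1263 = 32.2 meV.

32.2 meV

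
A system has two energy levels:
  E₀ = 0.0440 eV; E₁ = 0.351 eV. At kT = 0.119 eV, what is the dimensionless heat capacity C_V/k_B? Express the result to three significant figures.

Eᵢ/kT = 0.36975, 2.9496.
Z = Σ e^(−Eᵢ/kT) = e^(−0.36975) + e^(−2.9496) = 0.69091 + 0.052361 = 0.74327.
⟨E⟩ = 0.065627 eV, ⟨E²⟩ = 0.010479 eV².
C_V/k_B = (⟨E²⟩ − ⟨E⟩²)/(kT)² = (0.010479 − 0.0043069)/0.014161 = 0.436.

0.436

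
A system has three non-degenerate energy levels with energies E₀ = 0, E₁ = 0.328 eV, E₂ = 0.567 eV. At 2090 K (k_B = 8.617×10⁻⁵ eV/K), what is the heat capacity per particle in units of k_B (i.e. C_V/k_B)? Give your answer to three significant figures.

k_BT = 8.617×10⁻⁵ × 2090 K = 0.18010 eV.
Eᵢ/kT = 0, 1.8212, 3.1483.
Z = Σ e^(−Eᵢ/kT) = e^(−0) + e^(−1.8212) + e^(−3.1483) = 1.0000 + 0.16183 + 0.042925 = 1.2048.
⟨E⟩ = 0.064259 eV, ⟨E²⟩ = 0.025905 eV².
C_V/k_B = (⟨E²⟩ − ⟨E⟩²)/(kT)² = (0.025905 − 0.0041292)/0.032436 = 0.671.

0.671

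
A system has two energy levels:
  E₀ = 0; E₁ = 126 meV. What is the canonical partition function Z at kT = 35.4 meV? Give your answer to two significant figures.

Z = 1.0

Eᵢ/kT = 0, 3.559.
Z = Σ e^(−Eᵢ/kT) = e^(−0) + e^(−3.559) = 1.000 + 0.02847 = 1.028.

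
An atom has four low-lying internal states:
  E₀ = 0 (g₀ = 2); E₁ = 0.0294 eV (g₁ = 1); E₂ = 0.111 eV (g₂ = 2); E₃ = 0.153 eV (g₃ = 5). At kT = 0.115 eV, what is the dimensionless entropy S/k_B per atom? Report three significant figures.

2.13

Eᵢ/kT = 0, 0.25565, 0.96522, 1.3304.
Z = Σ gᵢe^(−Eᵢ/kT) = 2·e^(−0) + 1·e^(−0.25565) + 2·e^(−0.96522) + 5·e^(−1.3304) = 2.0000 + 0.77441 + 0.76180 + 1.3219 = 4.8581.
⟨E⟩ = Σ EᵢPᵢ = 0.063724 eV.
S/k_B = ln Z + ⟨E⟩/kT = ln(4.8581) + 0.063724/0.115 = 1.5806 + 0.55412 = 2.13.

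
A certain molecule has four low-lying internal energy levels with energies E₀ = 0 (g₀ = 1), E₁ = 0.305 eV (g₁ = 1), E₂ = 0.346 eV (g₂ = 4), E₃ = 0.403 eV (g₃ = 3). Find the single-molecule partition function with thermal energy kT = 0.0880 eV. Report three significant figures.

Eᵢ/kT = 0, 3.4659, 3.9318, 4.5795.
Z = Σ gᵢe^(−Eᵢ/kT) = 1·e^(−0) + 1·e^(−3.4659) + 4·e^(−3.9318) + 3·e^(−4.5795) = 1.0000 + 0.031245 + 0.078433 + 0.030780 = 1.1405.

Z = 1.14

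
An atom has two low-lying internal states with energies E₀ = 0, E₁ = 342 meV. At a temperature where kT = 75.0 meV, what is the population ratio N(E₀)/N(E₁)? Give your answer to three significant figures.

95.6

n₀/n₁ = exp[−(E₀−E₁)/kT] = exp(−(-342 meV)/(75.0 meV)) = exp(4.5600) = 95.6.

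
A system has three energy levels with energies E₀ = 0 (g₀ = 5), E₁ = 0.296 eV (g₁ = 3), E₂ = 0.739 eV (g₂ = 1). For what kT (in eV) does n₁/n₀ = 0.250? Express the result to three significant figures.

n₁/n₀ = (g₁/g₀) exp[−(E₁−E₀)/kT] = 0.250.
⇒ (E₁−E₀)/kT = ln((3/5)/0.250) = ln(2.4000) = 0.87547.
kT = 0.296 eV / 0.87547 = 0.338 eV.

0.338 eV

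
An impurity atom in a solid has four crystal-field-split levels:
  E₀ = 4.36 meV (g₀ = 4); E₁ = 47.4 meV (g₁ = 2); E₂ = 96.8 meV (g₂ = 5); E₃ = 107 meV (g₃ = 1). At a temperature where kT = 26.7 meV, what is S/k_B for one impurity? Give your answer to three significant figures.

Eᵢ/kT = 0.16330, 1.7753, 3.6255, 4.0075.
Z = Σ gᵢe^(−Eᵢ/kT) = 4·e^(−0.16330) + 2·e^(−1.7753) + 5·e^(−3.6255) + 1·e^(−4.0075) = 3.3973 + 0.33887 + 0.13318 + 0.018179 = 3.8875.
⟨E⟩ = Σ EᵢPᵢ = 11.759 meV.
S/k_B = ln Z + ⟨E⟩/kT = ln(3.8875) + 11.759/26.7 = 1.3578 + 0.44041 = 1.80.

1.80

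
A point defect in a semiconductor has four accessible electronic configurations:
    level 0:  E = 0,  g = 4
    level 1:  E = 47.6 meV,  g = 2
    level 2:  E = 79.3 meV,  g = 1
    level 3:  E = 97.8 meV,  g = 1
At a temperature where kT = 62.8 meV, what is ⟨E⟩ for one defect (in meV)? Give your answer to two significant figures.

16 meV

Eᵢ/kT = 0, 0.7580, 1.263, 1.557.
Z = Σ gᵢe^(−Eᵢ/kT) = 4·e^(−0) + 2·e^(−0.7580) + 1·e^(−1.263) + 1·e^(−1.557) = 4.000 + 0.9372 + 0.2828 + 0.2108 = 5.431.
⟨E⟩ = Σ Eᵢ gᵢe^(−Eᵢ/kT) / Z = (0·4.000 + 47.6·0.9372 + 79.3·0.2828 + 97.8·0.2108) / 5.431 = 16 meV.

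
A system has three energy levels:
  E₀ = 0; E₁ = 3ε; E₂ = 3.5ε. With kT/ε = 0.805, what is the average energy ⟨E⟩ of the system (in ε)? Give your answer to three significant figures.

0.113 ε

Eᵢ/kT = 0, 3.7267, 4.3478.
Z = Σ e^(−Eᵢ/kT) = e^(−0) + e^(−3.7267) + e^(−4.3478) = 1.0000 + 0.024072 + 0.012935 = 1.0370.
⟨E⟩ = Σ Eᵢ e^(−Eᵢ/kT) / Z = (0·1.0000 + 3·0.024072 + 3.5·0.012935) / 1.0370 = 0.113 ε.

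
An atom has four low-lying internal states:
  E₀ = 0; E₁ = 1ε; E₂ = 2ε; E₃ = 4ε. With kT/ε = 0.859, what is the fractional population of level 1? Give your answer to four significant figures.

0.2200

Eᵢ/kT = 0, 1.16414, 2.32829, 4.65658.
Z = Σ e^(−Eᵢ/kT) = e^(−0) + e^(−1.16414) + e^(−2.32829) + e^(−4.65658) = 1.00000 + 0.312191 + 0.0974623 + 0.00949889 = 1.41915.
P₁ = e^(−E₁/kT) / Z = 0.312191/1.41915 = 0.2200.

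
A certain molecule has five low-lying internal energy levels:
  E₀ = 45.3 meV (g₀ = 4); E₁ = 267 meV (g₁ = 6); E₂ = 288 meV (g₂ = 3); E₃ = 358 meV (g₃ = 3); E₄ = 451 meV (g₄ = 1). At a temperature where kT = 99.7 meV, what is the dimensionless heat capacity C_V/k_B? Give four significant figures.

0.9954

Eᵢ/kT = 0.454363, 2.67803, 2.88867, 3.59077, 4.52357.
Z = Σ gᵢe^(−Eᵢ/kT) = 4·e^(−0.454363) + 6·e^(−2.67803) + 3·e^(−2.88867) + 3·e^(−3.59077) + 1·e^(−4.52357) = 2.53941 + 0.412190 + 0.166951 + 0.0827313 + 0.0108502 = 3.21213.
⟨E⟩ = 95.7879 meV, ⟨E²⟩ = 19069.4 meV².
C_V/k_B = (⟨E²⟩ − ⟨E⟩²)/(kT)² = (19069.4 − 9175.32)/9940.09 = 0.9954.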